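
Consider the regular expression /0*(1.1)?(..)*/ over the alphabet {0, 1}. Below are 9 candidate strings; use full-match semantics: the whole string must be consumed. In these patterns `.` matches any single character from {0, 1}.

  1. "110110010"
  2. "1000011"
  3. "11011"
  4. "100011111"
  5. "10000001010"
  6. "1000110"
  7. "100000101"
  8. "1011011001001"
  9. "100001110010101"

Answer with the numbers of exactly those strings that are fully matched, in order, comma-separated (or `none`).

8

1 → no match
2 → no match
3 → no match
4 → no match
5 → no match
6 → no match
7 → no match
8 → match
9 → no match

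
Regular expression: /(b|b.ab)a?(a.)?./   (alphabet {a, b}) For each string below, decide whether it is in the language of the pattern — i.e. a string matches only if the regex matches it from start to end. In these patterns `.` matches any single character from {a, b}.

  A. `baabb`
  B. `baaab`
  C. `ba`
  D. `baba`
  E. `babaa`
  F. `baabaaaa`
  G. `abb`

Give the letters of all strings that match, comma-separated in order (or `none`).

A → match
B → match
C → match
D → match
E → no match
F → match
G → no match — must start with `b`

A, B, C, D, F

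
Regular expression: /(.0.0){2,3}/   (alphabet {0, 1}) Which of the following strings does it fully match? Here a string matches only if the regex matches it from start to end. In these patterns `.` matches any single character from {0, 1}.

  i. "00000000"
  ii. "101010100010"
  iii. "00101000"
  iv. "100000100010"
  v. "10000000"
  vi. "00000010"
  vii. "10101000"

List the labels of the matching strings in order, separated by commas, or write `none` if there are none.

i, ii, iii, iv, v, vi, vii

i → match
ii → match
iii → match
iv → match
v → match
vi → match
vii → match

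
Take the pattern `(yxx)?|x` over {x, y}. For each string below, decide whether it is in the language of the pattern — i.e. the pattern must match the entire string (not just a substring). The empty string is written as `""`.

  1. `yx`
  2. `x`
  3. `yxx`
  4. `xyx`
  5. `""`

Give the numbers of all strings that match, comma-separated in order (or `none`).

2, 3, 5

1 → no match
2 → match
3 → match
4 → no match
5 → match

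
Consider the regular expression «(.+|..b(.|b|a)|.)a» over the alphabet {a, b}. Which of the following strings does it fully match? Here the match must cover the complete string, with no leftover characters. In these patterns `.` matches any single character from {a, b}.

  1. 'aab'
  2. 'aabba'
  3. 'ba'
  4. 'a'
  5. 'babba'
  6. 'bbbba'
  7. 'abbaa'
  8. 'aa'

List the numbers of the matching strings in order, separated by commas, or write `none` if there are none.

2, 3, 5, 6, 7, 8

1 → no match — must end with 'a'
2 → match
3 → match
4 → no match
5 → match
6 → match
7 → match
8 → match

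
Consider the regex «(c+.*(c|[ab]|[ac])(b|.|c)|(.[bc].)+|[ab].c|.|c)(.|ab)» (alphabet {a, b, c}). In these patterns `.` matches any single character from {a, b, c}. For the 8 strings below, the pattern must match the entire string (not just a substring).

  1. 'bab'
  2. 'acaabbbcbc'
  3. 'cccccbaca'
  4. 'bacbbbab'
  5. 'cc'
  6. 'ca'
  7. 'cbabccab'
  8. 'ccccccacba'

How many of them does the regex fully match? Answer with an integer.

7

1 → match
2 → match
3 → match
4 → no match
5 → match
6 → match
7 → match
8 → match
Total matched: 7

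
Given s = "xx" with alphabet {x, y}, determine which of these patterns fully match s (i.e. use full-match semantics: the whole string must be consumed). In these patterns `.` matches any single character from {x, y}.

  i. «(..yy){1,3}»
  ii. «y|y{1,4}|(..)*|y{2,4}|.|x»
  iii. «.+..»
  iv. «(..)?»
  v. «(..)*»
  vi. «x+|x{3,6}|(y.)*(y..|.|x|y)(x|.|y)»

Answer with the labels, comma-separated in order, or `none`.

i → no match — must end with "yy"
ii → match
iii → no match
iv → match
v → match
vi → match

ii, iv, v, vi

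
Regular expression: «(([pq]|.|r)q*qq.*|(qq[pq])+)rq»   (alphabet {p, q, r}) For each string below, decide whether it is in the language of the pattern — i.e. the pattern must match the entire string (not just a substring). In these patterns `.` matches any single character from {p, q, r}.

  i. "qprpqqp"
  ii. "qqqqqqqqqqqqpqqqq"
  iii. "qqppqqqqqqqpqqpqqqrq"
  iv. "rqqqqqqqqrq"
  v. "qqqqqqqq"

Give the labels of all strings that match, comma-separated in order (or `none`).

iv

i → no match — must end with "rq"
ii → no match — must end with "rq"
iii → no match
iv → match
v → no match — must end with "rq"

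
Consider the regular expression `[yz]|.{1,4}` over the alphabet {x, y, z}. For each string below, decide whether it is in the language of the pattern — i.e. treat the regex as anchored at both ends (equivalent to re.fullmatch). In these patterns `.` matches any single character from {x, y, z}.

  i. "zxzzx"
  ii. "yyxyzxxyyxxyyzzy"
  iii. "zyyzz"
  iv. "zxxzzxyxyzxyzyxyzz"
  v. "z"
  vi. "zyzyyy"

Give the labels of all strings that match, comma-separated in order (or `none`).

i. "zxzzx" → no match
ii → no match
iii. "zyyzz" → no match
iv → no match
v. "z" → match
vi. "zyzyyy" → no match

v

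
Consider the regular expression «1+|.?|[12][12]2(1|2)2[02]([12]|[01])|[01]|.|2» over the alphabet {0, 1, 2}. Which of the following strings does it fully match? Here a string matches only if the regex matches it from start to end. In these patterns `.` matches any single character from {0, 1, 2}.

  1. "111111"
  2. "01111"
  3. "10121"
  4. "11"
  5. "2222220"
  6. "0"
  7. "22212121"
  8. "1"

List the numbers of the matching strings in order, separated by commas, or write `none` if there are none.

1, 4, 5, 6, 8

1. "111111" → match
2. "01111" → no match
3. "10121" → no match
4. "11" → match
5. "2222220" → match
6. "0" → match
7. "22212121" → no match
8. "1" → match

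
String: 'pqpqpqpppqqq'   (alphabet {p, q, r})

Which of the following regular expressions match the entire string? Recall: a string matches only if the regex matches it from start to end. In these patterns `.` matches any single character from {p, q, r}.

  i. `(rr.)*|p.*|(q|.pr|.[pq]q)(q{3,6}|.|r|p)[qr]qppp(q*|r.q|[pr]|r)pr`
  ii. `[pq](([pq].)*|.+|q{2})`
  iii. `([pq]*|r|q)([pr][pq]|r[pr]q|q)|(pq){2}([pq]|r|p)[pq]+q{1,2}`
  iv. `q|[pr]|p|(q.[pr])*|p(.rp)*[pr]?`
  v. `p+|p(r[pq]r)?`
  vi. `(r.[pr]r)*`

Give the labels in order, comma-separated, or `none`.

i → match
ii → match
iii → match
iv → no match
v → no match
vi → no match

i, ii, iii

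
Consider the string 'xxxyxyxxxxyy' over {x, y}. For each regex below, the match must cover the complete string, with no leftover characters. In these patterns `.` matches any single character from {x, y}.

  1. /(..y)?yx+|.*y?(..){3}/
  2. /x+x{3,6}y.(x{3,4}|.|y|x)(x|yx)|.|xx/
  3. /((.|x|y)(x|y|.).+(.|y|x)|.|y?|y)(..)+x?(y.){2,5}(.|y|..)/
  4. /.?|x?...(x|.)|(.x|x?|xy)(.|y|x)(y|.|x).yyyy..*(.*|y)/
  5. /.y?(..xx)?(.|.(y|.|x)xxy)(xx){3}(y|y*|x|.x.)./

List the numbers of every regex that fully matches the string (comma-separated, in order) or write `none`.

1

1 → match
2 → no match
3 → no match
4 → no match
5 → no match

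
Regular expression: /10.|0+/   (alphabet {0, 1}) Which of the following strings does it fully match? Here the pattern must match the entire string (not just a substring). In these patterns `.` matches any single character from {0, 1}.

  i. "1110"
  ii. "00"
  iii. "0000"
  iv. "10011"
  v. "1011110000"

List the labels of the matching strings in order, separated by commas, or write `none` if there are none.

i → no match
ii → match
iii → match
iv → no match
v → no match

ii, iii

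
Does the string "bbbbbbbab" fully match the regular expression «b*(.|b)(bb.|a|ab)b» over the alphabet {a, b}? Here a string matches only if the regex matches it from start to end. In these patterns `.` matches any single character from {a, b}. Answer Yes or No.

Yes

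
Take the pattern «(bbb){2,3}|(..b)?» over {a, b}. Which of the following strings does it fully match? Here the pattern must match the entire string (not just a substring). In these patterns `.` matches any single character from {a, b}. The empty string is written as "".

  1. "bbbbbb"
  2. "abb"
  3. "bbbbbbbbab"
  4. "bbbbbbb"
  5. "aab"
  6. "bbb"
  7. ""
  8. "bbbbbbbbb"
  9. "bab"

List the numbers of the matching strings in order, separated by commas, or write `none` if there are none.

1. "bbbbbb" → match
2. "abb" → match
3. "bbbbbbbbab" → no match
4. "bbbbbbb" → no match
5. "aab" → match
6. "bbb" → match
7. "" → match
8. "bbbbbbbbb" → match
9. "bab" → match

1, 2, 5, 6, 7, 8, 9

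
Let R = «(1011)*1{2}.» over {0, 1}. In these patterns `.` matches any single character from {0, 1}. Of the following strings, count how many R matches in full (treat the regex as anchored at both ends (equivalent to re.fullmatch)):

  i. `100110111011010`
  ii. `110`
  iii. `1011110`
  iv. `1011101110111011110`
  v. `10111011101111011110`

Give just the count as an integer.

3

i → no match
ii. `110` → match
iii. `1011110` → match
iv → match
v → no match
Total matched: 3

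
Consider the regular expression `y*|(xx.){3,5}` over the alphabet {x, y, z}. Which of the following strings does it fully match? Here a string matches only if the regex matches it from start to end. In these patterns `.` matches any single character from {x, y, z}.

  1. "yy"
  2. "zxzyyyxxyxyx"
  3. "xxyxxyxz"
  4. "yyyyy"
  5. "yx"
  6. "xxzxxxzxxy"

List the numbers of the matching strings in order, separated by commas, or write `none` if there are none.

1 → match
2 → no match
3 → no match
4 → match
5 → no match
6 → no match

1, 4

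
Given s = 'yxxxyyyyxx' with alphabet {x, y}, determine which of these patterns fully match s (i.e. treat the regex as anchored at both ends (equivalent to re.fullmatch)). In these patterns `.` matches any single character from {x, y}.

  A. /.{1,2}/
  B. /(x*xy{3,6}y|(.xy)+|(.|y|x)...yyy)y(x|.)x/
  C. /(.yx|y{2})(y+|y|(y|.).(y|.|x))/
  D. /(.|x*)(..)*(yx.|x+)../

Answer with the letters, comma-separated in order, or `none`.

B

A → no match
B → match
C → no match
D → no match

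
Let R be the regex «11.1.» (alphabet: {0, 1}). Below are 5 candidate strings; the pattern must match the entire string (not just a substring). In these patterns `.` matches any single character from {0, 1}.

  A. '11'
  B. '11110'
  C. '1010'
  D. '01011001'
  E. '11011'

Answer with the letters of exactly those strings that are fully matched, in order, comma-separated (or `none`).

A → no match
B → match
C → no match — must start with '11'
D → no match — must start with '11'
E → match

B, E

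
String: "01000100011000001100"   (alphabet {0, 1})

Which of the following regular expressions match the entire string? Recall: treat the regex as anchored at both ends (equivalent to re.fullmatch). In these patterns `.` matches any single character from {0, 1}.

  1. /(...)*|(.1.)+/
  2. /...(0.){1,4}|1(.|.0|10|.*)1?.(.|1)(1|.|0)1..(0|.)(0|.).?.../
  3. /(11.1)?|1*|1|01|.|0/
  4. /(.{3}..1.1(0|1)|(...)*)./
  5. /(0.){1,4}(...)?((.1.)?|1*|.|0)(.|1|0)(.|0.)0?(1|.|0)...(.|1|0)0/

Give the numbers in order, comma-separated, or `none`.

5

1 → no match
2 → no match
3 → no match
4 → no match
5 → match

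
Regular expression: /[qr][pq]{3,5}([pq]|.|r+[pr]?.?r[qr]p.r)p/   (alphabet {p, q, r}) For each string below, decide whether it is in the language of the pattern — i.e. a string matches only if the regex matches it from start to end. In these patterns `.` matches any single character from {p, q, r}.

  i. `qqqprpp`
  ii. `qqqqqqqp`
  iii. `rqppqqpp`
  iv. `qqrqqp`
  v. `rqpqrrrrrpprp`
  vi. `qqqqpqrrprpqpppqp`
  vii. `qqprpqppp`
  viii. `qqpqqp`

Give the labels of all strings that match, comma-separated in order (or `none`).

i → no match
ii → match
iii → match
iv → no match
v → match
vi → no match
vii → no match
viii → match

ii, iii, v, viii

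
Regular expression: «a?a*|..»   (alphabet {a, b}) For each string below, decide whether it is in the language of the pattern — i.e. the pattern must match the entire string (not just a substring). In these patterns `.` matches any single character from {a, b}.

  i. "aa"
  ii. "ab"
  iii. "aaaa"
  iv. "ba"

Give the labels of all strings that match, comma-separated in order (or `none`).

i, ii, iii, iv

i → match
ii → match
iii → match
iv → match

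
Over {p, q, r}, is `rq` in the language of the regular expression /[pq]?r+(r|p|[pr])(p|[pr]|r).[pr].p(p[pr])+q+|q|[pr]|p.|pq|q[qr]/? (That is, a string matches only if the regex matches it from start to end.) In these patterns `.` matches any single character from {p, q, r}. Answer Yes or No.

No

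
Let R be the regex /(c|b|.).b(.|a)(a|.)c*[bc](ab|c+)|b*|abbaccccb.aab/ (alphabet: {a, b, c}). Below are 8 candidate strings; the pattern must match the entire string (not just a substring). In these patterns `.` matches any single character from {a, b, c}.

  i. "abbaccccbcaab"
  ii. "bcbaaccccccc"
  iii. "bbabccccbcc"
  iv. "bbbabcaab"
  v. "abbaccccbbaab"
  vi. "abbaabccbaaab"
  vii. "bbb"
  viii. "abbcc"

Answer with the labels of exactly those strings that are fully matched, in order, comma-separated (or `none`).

i, ii, v, vii

i → match
ii → match
iii → no match
iv → no match
v → match
vi → no match
vii → match
viii → no match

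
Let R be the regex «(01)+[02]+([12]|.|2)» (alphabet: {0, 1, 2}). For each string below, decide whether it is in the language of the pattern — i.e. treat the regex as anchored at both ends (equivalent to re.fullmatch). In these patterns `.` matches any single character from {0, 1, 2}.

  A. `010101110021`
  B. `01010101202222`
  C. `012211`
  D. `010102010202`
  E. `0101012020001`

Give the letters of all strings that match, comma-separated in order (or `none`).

B, E

A. `010101110021` → no match
B → match
C. `012211` → no match
D. `010102010202` → no match
E → match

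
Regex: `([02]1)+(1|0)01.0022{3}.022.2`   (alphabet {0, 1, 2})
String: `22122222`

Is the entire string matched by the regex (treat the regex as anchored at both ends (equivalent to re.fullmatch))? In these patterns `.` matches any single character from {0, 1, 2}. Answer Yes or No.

No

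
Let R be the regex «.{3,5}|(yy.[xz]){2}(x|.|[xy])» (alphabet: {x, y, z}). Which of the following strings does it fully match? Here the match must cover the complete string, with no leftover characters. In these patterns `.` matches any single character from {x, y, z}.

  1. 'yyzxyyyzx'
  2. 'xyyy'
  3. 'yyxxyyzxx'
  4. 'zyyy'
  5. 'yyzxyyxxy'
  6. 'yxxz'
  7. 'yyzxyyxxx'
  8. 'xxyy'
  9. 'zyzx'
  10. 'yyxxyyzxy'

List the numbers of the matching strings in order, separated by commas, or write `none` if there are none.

1, 2, 3, 4, 5, 6, 7, 8, 9, 10

1 → match
2 → match
3 → match
4 → match
5 → match
6 → match
7 → match
8 → match
9 → match
10 → match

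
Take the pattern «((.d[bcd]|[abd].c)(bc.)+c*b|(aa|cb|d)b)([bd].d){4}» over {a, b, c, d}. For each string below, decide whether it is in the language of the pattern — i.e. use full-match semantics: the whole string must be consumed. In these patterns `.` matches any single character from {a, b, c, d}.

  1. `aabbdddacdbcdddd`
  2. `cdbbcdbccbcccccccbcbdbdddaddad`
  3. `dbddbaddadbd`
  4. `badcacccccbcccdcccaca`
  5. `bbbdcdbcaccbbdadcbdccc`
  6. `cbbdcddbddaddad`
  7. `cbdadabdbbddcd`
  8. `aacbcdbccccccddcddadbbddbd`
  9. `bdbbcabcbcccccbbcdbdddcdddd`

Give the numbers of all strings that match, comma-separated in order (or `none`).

6, 9

1 → no match
2 → no match
3. `dbddbaddadbd` → no match
4 → no match — must end with `d`
5 → no match — must end with `d`
6 → match
7 → no match
8 → no match
9 → match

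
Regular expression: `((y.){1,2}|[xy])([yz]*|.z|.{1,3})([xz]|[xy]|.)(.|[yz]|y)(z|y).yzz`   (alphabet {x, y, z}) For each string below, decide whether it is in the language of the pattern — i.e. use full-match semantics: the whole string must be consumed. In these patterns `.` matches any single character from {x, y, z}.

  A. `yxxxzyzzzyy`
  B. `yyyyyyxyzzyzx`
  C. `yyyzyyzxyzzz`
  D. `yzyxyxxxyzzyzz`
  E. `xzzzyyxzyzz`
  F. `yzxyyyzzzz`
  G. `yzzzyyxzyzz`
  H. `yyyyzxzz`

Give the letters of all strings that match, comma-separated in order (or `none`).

D

A → no match — must end with `yzz`
B → no match — must end with `yzz`
C → no match — must end with `yzz`
D → match
E → no match
F → no match — must end with `yzz`
G → no match
H → no match — must end with `yzz`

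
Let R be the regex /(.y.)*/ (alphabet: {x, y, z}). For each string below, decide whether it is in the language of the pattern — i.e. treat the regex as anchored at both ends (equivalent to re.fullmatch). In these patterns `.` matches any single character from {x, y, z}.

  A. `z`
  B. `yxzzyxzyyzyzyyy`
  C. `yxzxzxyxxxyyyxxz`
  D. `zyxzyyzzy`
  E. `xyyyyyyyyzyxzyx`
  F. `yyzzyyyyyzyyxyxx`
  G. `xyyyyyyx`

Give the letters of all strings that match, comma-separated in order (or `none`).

E

A. `z` → no match
B → no match
C → no match
D. `zyxzyyzzy` → no match
E → match
F → no match
G. `xyyyyyyx` → no match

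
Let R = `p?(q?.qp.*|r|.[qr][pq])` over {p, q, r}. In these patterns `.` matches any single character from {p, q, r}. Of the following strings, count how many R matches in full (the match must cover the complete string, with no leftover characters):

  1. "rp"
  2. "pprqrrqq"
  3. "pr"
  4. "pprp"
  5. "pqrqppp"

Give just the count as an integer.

3

1 → no match
2 → no match
3 → match
4 → match
5 → match
Total matched: 3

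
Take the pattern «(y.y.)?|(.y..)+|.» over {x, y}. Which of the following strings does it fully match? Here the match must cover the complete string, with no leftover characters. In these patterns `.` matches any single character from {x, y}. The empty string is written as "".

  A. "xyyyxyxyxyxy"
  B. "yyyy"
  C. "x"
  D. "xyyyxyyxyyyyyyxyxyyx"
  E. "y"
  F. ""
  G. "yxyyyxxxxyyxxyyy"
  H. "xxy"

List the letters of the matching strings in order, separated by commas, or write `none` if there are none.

A, B, C, D, E, F

A → match
B → match
C → match
D → match
E → match
F → match
G → no match
H → no match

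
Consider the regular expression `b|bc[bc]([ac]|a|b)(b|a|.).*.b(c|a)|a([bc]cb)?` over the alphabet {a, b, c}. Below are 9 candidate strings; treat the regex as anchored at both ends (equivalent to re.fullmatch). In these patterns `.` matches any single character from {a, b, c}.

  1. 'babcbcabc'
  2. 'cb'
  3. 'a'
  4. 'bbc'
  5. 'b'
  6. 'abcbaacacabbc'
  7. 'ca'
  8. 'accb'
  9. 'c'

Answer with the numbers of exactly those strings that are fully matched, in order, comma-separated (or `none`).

3, 5, 8

1 → no match
2 → no match
3 → match
4 → no match
5 → match
6 → no match
7 → no match
8 → match
9 → no match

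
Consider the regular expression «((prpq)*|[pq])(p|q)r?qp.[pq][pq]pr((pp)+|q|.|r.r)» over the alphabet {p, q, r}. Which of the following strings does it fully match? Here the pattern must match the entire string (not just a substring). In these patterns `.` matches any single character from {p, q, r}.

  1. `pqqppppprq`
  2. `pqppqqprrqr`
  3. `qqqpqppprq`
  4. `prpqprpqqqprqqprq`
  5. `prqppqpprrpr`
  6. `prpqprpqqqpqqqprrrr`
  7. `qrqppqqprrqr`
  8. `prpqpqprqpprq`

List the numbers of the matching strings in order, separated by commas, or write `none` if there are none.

1, 2, 3, 4, 5, 6, 7, 8

1. `pqqppppprq` → match
2. `pqppqqprrqr` → match
3. `qqqpqppprq` → match
4 → match
5. `prqppqpprrpr` → match
6 → match
7. `qrqppqqprrqr` → match
8 → match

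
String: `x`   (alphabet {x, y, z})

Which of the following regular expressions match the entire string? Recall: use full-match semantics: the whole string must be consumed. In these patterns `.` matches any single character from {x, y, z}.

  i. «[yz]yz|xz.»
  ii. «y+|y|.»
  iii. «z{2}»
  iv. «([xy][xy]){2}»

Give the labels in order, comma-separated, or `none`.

i → no match
ii → match
iii → no match — must start with `z`
iv → no match

ii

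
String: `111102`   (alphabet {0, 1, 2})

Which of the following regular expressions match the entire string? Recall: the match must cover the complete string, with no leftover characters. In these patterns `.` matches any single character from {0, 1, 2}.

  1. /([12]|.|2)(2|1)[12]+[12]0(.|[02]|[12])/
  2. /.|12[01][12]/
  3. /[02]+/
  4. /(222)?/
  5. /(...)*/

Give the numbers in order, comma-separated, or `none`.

1 → match
2 → no match
3 → no match
4 → no match
5 → match

1, 5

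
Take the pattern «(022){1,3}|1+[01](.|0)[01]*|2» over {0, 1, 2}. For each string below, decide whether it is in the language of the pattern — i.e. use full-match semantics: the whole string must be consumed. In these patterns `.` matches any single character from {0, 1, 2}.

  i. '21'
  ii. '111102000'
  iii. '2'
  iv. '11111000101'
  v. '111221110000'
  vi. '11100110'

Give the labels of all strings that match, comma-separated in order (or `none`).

ii, iii, iv, vi

i. '21' → no match
ii. '111102000' → match
iii. '2' → match
iv. '11111000101' → match
v. '111221110000' → no match
vi. '11100110' → match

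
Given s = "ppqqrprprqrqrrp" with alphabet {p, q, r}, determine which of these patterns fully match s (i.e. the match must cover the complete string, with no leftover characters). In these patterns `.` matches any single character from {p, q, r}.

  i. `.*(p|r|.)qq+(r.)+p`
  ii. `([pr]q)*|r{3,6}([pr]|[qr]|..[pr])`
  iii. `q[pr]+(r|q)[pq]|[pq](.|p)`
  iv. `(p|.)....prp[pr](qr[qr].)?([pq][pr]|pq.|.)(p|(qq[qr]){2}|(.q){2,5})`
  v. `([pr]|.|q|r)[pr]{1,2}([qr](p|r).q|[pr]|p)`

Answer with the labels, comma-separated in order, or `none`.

i → match
ii → no match
iii → no match
iv → match
v → no match

i, iv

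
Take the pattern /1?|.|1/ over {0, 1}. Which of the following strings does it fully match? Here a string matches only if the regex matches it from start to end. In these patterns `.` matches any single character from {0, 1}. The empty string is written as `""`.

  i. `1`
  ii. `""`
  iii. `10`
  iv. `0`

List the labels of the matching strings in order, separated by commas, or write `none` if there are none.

i → match
ii → match
iii → no match
iv → match

i, ii, iv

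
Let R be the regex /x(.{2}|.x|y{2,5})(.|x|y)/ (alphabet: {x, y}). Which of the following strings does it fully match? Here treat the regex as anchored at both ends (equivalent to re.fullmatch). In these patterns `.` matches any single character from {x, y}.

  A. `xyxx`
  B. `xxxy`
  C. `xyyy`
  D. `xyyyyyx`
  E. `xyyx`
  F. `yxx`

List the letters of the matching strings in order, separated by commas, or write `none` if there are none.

A, B, C, D, E

A. `xyxx` → match
B. `xxxy` → match
C. `xyyy` → match
D. `xyyyyyx` → match
E. `xyyx` → match
F. `yxx` → no match — must start with `x`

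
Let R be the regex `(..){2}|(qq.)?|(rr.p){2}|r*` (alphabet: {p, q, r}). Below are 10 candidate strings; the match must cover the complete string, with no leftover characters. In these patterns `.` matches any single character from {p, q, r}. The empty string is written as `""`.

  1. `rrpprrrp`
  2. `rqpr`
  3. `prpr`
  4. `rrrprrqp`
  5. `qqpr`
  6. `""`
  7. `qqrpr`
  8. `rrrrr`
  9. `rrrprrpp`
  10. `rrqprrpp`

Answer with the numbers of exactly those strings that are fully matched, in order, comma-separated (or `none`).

1, 2, 3, 4, 5, 6, 8, 9, 10

1 → match
2 → match
3 → match
4 → match
5 → match
6 → match
7 → no match
8 → match
9 → match
10 → match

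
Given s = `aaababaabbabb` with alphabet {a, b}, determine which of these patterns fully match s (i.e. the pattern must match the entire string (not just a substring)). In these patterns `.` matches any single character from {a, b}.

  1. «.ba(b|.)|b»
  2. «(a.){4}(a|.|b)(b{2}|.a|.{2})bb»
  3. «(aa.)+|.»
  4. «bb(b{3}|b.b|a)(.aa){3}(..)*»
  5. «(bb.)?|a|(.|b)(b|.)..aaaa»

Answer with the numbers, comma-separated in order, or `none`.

2

1 → no match
2 → match
3 → no match
4 → no match — must start with `bb`
5 → no match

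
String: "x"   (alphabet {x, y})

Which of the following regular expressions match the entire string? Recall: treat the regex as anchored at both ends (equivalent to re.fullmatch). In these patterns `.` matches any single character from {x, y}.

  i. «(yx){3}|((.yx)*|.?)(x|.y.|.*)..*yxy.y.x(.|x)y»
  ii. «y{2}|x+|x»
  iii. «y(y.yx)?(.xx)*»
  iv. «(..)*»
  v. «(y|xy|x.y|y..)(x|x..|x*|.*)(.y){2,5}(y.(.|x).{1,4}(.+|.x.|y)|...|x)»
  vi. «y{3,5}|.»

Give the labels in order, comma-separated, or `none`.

ii, vi

i → no match
ii → match
iii → no match — must start with "y"
iv → no match
v → no match
vi → match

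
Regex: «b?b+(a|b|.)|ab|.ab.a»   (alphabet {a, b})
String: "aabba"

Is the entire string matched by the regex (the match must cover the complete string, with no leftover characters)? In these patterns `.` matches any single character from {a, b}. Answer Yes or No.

Yes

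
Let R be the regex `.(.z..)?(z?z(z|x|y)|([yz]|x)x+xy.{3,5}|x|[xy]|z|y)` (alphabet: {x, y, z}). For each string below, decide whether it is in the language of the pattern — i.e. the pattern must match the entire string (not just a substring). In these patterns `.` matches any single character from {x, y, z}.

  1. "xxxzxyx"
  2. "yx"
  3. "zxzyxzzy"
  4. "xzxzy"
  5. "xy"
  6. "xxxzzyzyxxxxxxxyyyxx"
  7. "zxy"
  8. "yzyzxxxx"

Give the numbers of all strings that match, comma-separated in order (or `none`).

2, 3, 5

1 → no match
2 → match
3 → match
4 → no match
5 → match
6 → no match
7 → no match
8 → no match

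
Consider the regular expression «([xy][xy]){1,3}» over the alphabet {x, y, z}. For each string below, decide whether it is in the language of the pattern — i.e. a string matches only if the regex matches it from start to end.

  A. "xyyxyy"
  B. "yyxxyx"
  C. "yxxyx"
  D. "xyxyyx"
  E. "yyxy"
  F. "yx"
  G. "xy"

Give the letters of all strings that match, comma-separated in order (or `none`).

A → match
B → match
C → no match
D → match
E → match
F → match
G → match

A, B, D, E, F, G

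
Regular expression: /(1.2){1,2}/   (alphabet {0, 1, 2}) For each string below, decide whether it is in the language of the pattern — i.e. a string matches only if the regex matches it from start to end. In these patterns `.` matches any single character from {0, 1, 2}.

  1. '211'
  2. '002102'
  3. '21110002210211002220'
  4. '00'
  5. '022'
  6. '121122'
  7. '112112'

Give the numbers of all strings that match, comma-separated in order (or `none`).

1 → no match — must start with '1'
2 → no match — must start with '1'
3 → no match — must start with '1'
4 → no match — must start with '1'
5 → no match — must start with '1'
6 → no match
7 → match

7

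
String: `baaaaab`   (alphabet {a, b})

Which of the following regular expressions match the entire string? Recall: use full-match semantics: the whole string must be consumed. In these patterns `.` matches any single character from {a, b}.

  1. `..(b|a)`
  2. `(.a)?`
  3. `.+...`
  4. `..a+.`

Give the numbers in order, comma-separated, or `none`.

3, 4

1 → no match
2 → no match
3 → match
4 → match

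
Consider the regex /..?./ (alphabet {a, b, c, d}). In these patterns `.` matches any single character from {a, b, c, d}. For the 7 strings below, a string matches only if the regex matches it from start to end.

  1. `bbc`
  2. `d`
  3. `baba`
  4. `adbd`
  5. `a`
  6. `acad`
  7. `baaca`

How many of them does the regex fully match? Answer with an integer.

1

1 → match
2 → no match
3 → no match
4 → no match
5 → no match
6 → no match
7 → no match
Total matched: 1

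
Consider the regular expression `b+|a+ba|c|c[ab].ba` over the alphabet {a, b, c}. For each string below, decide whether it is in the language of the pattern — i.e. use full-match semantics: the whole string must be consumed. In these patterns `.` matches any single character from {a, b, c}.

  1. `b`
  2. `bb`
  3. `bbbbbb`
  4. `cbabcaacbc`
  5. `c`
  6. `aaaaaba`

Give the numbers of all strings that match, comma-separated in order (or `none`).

1 → match
2 → match
3 → match
4 → no match
5 → match
6 → match

1, 2, 3, 5, 6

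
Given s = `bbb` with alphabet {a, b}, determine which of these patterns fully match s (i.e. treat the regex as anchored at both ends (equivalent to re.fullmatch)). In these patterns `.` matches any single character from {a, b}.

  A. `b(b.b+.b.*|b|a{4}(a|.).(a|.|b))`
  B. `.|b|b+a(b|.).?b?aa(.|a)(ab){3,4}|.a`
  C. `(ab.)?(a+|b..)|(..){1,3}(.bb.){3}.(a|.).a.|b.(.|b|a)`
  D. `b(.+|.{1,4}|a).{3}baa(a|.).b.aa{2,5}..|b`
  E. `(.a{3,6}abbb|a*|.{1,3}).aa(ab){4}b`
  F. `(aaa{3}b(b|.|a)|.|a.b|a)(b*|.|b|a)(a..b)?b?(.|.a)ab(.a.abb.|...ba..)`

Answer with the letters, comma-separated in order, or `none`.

C

A → no match
B → no match
C → match
D → no match
E → no match — must end with `abb`
F → no match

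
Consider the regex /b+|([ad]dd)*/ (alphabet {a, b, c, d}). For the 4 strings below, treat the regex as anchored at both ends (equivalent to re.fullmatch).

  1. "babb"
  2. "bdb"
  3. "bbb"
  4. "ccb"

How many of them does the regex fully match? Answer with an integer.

1. "babb" → no match
2. "bdb" → no match
3. "bbb" → match
4. "ccb" → no match
Total matched: 1

1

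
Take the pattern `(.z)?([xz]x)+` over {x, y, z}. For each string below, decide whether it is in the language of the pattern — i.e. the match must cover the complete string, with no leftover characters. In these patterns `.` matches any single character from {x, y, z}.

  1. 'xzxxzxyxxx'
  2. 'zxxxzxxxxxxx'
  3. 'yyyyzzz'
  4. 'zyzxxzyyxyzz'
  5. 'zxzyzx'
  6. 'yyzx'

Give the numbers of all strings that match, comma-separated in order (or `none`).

1 → no match
2 → match
3 → no match — must end with 'x'
4 → no match — must end with 'x'
5 → no match
6 → no match

2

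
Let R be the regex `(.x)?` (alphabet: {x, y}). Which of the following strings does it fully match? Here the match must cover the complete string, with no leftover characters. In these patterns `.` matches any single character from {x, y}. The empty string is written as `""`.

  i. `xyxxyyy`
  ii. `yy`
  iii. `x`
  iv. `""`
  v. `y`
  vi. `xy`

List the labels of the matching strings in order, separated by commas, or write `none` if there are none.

iv

i. `xyxxyyy` → no match
ii. `yy` → no match
iii. `x` → no match
iv. `""` → match
v. `y` → no match
vi. `xy` → no match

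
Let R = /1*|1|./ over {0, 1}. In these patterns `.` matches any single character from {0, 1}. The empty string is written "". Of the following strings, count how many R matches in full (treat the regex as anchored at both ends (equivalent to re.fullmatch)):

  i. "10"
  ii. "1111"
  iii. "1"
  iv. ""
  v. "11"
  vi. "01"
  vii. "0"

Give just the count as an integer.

i → no match
ii → match
iii → match
iv → match
v → match
vi → no match
vii → match
Total matched: 5

5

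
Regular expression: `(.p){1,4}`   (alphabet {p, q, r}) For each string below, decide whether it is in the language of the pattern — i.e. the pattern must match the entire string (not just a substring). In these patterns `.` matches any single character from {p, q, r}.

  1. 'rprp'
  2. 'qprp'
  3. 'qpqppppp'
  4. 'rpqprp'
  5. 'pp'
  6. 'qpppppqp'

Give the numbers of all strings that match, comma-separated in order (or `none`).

1, 2, 3, 4, 5, 6

1 → match
2 → match
3 → match
4 → match
5 → match
6 → match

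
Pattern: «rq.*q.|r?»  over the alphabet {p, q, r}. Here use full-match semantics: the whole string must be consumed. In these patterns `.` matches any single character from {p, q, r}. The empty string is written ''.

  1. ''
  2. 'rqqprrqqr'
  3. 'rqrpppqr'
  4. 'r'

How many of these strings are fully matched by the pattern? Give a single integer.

1 → match
2 → match
3 → match
4 → match
Total matched: 4

4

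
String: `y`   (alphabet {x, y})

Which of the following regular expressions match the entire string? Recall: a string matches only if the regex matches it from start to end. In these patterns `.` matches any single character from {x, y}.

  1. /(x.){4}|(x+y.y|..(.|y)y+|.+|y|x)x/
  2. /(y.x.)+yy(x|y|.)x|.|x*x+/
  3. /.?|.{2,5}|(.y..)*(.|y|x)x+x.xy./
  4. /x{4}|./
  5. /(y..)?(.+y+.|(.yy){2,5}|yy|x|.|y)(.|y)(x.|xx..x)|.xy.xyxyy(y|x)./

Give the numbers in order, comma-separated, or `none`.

1 → no match
2 → match
3 → match
4 → match
5 → no match

2, 3, 4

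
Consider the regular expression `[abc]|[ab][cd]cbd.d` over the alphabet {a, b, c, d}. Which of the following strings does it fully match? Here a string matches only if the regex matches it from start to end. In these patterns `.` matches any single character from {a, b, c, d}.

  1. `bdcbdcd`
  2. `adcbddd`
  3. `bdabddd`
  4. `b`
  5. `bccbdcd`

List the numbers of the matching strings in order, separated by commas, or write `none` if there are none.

1, 2, 4, 5

1 → match
2 → match
3 → no match
4 → match
5 → match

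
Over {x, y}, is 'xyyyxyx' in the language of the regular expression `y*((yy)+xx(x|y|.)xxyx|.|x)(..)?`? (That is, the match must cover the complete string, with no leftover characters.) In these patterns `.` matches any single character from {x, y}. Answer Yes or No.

No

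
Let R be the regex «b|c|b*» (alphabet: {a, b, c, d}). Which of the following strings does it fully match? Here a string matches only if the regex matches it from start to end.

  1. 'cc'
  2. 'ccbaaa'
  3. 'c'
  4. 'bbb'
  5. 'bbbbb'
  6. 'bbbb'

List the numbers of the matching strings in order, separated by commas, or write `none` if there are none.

3, 4, 5, 6

1 → no match
2 → no match
3 → match
4 → match
5 → match
6 → match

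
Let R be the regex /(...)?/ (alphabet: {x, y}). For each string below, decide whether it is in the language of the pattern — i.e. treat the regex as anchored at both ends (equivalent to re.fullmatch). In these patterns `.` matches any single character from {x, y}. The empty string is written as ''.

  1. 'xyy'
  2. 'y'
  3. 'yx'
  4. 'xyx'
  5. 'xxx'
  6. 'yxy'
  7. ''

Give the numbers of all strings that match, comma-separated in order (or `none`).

1, 4, 5, 6, 7

1 → match
2 → no match
3 → no match
4 → match
5 → match
6 → match
7 → match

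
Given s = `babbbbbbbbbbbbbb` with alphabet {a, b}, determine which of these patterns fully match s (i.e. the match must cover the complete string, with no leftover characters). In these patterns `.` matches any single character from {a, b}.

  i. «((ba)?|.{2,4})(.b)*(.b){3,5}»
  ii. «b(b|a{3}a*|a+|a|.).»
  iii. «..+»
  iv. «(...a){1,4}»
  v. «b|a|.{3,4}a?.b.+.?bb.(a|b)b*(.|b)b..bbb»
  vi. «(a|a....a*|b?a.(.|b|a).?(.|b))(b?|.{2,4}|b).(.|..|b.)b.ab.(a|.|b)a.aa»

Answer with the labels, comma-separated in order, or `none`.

i → match
ii → no match
iii → match
iv → no match — must end with `a`
v → no match
vi → no match — must end with `aa`

i, iii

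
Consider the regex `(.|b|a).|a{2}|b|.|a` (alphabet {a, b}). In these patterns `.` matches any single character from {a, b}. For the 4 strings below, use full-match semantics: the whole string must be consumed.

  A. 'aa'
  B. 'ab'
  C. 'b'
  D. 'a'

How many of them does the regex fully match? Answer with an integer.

4

A → match
B → match
C → match
D → match
Total matched: 4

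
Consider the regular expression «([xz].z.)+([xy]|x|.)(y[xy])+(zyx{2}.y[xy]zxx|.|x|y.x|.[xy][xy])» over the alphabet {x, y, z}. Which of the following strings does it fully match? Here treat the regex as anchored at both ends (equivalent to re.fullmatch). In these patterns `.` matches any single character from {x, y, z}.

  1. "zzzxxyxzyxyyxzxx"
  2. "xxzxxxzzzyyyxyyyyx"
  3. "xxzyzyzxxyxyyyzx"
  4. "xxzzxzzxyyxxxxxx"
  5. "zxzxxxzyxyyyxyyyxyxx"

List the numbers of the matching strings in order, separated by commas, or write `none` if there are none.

2, 3, 5

1 → no match
2 → match
3 → match
4 → no match
5 → match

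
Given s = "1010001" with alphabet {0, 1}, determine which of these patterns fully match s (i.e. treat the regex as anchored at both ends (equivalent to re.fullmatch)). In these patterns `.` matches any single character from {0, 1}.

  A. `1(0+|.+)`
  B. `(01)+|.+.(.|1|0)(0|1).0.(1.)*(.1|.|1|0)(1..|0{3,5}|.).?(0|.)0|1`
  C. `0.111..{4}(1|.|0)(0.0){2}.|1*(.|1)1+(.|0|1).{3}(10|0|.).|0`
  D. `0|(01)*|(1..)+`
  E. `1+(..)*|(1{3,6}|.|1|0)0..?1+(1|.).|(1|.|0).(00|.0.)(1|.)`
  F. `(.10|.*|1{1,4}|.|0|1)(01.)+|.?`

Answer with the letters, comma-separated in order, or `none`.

A → match
B → no match
C → no match
D → no match
E → match
F → no match

A, E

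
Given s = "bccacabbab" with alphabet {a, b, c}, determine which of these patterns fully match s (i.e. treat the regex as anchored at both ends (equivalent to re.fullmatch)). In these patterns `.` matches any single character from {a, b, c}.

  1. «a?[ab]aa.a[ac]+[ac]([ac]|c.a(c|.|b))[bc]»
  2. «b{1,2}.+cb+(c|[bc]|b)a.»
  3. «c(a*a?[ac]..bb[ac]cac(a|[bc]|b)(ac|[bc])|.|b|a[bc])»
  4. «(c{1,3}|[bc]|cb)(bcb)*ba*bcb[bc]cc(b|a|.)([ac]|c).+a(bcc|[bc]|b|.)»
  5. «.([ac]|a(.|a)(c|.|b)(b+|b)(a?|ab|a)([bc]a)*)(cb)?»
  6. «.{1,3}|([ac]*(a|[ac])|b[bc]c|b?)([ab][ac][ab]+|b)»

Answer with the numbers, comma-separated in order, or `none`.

6

1 → no match
2 → no match
3 → no match — must start with "c"
4 → no match
5 → no match
6 → match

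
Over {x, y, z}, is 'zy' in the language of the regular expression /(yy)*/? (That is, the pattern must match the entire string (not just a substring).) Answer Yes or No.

No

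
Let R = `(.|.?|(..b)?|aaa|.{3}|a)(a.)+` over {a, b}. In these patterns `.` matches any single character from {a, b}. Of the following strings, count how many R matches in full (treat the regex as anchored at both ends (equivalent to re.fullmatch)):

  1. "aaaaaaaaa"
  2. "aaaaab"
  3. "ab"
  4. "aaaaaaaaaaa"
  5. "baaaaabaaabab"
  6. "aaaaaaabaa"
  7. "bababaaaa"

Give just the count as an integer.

7

1 → match
2 → match
3 → match
4 → match
5 → match
6 → match
7 → match
Total matched: 7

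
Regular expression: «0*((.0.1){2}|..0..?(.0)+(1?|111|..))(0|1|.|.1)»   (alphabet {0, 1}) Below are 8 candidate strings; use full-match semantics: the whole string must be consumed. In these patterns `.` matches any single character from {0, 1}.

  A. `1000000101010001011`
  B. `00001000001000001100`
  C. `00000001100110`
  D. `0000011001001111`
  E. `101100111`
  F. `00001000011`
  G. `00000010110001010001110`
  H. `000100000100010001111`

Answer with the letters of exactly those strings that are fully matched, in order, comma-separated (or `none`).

A, C, D, E, F, G, H

A → match
B → no match
C → match
D → match
E → match
F → match
G → match
H → match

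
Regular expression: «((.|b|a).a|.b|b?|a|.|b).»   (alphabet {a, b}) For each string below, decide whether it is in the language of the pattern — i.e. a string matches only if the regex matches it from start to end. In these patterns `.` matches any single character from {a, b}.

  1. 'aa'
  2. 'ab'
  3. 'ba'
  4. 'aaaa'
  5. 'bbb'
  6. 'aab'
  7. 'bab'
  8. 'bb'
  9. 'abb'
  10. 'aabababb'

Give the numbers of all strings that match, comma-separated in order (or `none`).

1, 2, 3, 4, 5, 8, 9

1 → match
2 → match
3 → match
4 → match
5 → match
6 → no match
7 → no match
8 → match
9 → match
10 → no match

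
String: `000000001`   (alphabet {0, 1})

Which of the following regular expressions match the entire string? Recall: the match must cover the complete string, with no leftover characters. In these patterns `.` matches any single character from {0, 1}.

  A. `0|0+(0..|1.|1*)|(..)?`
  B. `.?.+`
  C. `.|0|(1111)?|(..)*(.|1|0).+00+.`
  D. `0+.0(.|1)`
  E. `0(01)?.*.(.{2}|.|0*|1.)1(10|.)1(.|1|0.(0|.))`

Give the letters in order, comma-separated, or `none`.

A → match
B → match
C → match
D → match
E → no match

A, B, C, D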